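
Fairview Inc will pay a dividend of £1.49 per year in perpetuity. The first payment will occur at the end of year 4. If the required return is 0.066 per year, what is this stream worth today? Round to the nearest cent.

Value at end of year 3: C / r = £1.49 / 0.066 = £22.5758
Discount to today: PV = £22.5758 / (1 + 0.066)^3 = £22.5758 / 1.211355 = £18.64

£18.64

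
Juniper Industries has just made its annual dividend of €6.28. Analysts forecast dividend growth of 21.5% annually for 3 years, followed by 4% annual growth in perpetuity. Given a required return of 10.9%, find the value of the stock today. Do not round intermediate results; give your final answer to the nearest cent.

D_1 = 7.63020
D_2 = 9.27069
D_3 = 11.26389
Terminal value at year 3: TV = D_3×(1+g_2)/(r−g_2) = 11.71445/0.069 = 169.77460
P_0 = D_1/(1+r)^1 + D_2/(1+r)^2 + D_3/(1+r)^3 + TV/(1+r)^3
    = 6.88025 + 7.53788 + 8.25836 + 124.47384 = 147.15033

€147.15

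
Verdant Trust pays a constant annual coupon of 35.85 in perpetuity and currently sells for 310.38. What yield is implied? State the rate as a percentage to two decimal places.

11.55%

P = C/r ⇒ r = C/P = 35.85/310.38 = 0.115504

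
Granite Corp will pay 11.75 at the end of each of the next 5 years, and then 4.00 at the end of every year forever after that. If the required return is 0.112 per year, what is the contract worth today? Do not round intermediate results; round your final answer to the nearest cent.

64.21

PV of 5-year annuity: 11.75 × [1 − (1+0.112)^−5] / 0.112 = 43.20919
Perpetuity value at year 5: 4.00 / 0.112 = 35.71429
PV of perpetuity: 35.71429 / (1+0.112)^5 = 21.00477
Total PV = 43.20919 + 21.00477 = 64.21396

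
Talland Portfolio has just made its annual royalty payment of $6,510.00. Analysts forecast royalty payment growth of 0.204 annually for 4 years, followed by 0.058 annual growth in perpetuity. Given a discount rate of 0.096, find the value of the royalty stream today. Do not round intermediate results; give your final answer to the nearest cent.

$297084.12

D_1 = 7838.04000
D_2 = 9437.00016
D_3 = 11362.14819
D_4 = 13680.02642
Terminal value at year 4: TV = D_4×(1+g_2)/(r−g_2) = 14473.46796/0.038 = 380880.73570
P_0 = D_1/(1+r)^1 + D_2/(1+r)^2 + D_3/(1+r)^3 + D_4/(1+r)^4 + TV/(1+r)^4
    = 7151.49635 + 7856.20584 + 8630.35752 + 9480.79421 + 263965.27024 = 297084.12415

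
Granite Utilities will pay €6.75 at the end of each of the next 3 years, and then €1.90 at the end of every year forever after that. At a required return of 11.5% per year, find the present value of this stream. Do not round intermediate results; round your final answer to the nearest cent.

PV of 3-year annuity: €6.75 × [1 − (1+0.115)^−3] / 0.115 = 16.35268
Perpetuity value at year 3: €1.90 / 0.115 = 16.52174
PV of perpetuity: 16.52174 / (1+0.115)^3 = 11.91876
Total PV = 16.35268 + 11.91876 = 28.27144

€28.27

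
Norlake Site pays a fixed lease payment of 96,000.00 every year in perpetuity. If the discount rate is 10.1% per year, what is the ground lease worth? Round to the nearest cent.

Level perpetuity: PV = C / r = 96,000.00 / 0.101 = 950,495.05

950495.05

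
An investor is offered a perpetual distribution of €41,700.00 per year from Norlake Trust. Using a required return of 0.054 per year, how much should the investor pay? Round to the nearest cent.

€772222.22

Level perpetuity: PV = C / r = €41,700.00 / 0.054 = €772,222.22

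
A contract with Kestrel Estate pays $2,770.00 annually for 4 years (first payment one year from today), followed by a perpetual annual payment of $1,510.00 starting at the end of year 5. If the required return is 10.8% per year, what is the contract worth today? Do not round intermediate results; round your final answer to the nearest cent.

$17907.31

PV of 4-year annuity: $2,770.00 × [1 − (1+0.108)^−4] / 0.108 = 8630.60063
Perpetuity value at year 4: $1,510.00 / 0.108 = 13981.48148
PV of perpetuity: 13981.48148 / (1+0.108)^4 = 9276.71363
Total PV = 8630.60063 + 9276.71363 = 17907.31426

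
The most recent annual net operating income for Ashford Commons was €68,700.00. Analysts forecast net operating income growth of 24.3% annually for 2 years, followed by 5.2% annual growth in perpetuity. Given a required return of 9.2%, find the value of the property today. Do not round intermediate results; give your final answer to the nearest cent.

€2508256.19

D_1 = 85394.10000
D_2 = 106144.86630
Terminal value at year 2: TV = D_2×(1+g_2)/(r−g_2) = 111664.39935/0.04 = 2791609.98369
P_0 = D_1/(1+r)^1 + D_2/(1+r)^2 + TV/(1+r)^2
    = 78199.72527 + 89013.05725 + 2341043.40566 = 2508256.18819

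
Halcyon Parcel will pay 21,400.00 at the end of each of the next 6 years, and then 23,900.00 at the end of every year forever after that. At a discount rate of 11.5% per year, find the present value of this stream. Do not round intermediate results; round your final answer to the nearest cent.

197400.35

PV of 6-year annuity: 21,400.00 × [1 − (1+0.115)^−6] / 0.115 = 89244.29231
Perpetuity value at year 6: 23,900.00 / 0.115 = 207826.08696
PV of perpetuity: 207826.08696 / (1+0.115)^6 = 108156.05956
Total PV = 89244.29231 + 108156.05956 = 197400.35187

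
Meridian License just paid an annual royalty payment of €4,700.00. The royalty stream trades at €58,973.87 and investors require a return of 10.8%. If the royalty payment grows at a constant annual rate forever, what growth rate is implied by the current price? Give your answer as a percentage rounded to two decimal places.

P = D₀(1+g)/(r−g) ⇒ P(r−g) = D₀(1+g) ⇒ g(P+D₀) = P·r − D₀
g = (P·r − D₀)/(P + D₀) = (€58,973.87×0.108 − €4,700.00) / (€58,973.87 + €4,700.00) = 0.026214

2.62%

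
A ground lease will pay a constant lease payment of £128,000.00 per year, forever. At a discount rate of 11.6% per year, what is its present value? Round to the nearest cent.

Level perpetuity: PV = C / r = £128,000.00 / 0.116 = £1,103,448.28

£1103448.28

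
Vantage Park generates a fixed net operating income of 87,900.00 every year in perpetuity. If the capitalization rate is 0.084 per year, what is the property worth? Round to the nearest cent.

1046428.57

Level perpetuity: PV = C / r = 87,900.00 / 0.084 = 1,046,428.57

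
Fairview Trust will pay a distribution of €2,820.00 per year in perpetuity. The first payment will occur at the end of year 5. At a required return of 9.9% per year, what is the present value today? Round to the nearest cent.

Value at end of year 4: C / r = €2,820.00 / 0.099 = €28,484.8485
Discount to today: PV = €28,484.8485 / (1 + 0.099)^4 = €28,484.8485 / 1.458783 = €19,526.44

€19526.44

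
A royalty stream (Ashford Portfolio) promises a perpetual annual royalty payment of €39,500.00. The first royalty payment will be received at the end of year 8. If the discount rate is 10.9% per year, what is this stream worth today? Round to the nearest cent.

Value at end of year 7: C / r = €39,500.00 / 0.109 = €362,385.3211
Discount to today: PV = €362,385.3211 / (1 + 0.109)^7 = €362,385.3211 / 2.063103 = €175,650.66

€175650.66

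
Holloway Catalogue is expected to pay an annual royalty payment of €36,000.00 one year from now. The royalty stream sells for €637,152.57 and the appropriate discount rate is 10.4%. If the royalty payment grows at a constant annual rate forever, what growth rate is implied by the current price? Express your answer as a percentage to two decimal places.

P = D₁/(r−g) ⇒ g = r − D₁/P = 0.104 − €36,000.00/€637,152.57 = 0.047499

4.75%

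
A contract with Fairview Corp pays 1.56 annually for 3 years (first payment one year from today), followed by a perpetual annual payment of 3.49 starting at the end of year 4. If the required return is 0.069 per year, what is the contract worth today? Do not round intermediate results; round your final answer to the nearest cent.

45.51

PV of 3-year annuity: 1.56 × [1 − (1+0.069)^−3] / 0.069 = 4.10142
Perpetuity value at year 3: 3.49 / 0.069 = 50.57971
PV of perpetuity: 50.57971 / (1+0.069)^3 = 41.40409
Total PV = 4.10142 + 41.40409 = 45.50551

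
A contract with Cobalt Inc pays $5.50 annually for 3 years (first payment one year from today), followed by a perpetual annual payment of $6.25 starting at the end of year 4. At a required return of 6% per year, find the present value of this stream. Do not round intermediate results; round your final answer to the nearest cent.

$102.16

PV of 3-year annuity: $5.50 × [1 − (1+0.06)^−3] / 0.06 = 14.70157
Perpetuity value at year 3: $6.25 / 0.06 = 104.16667
PV of perpetuity: 104.16667 / (1+0.06)^3 = 87.46034
Total PV = 14.70157 + 87.46034 = 102.16191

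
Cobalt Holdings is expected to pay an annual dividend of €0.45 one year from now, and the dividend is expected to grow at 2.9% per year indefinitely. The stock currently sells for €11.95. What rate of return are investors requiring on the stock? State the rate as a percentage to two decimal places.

P = D₁/(r − g) ⇒ r = D₁/P + g = €0.4500/€11.95 + 0.029 = 0.037657 + 0.029 = 0.066657

6.67%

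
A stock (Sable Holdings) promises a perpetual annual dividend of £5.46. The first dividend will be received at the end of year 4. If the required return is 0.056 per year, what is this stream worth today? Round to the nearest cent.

£82.80

Value at end of year 3: C / r = £5.46 / 0.056 = £97.5000
Discount to today: PV = £97.5000 / (1 + 0.056)^3 = £97.5000 / 1.177584 = £82.80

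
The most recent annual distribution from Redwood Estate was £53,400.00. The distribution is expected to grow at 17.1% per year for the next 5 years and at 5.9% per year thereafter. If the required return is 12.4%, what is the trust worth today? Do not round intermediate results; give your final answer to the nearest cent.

£1370188.41

D_1 = 62531.40000
D_2 = 73224.26940
D_3 = 85745.61947
D_4 = 100408.12040
D_5 = 117577.90898
Terminal value at year 5: TV = D_5×(1+g_2)/(r−g_2) = 124515.00561/0.065 = 1915615.47099
P_0 = D_1/(1+r)^1 + D_2/(1+r)^2 + D_3/(1+r)^3 + D_4/(1+r)^4 + D_5/(1+r)^5 + TV/(1+r)^5
    = 55632.91815 + 57959.20565 + 60382.76674 + 62907.66891 + 65538.14973 + 1067767.70095 = 1370188.41014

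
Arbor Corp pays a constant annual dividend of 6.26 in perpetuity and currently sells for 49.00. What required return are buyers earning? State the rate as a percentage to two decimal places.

12.78%

P = C/r ⇒ r = C/P = 6.26/49.00 = 0.127755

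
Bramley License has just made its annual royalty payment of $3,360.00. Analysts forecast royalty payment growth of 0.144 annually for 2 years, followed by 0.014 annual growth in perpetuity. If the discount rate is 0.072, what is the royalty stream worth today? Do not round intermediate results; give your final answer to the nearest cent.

D_1 = 3843.84000
D_2 = 4397.35296
Terminal value at year 2: TV = D_2×(1+g_2)/(r−g_2) = 4458.91590/0.058 = 76877.86037
P_0 = D_1/(1+r)^1 + D_2/(1+r)^2 + TV/(1+r)^2
    = 3585.67164 + 3826.50033 + 66897.78170 = 74309.95368

$74309.95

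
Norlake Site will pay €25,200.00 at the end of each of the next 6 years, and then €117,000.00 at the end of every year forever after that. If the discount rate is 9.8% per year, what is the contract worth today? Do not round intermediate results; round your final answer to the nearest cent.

€791710.37

PV of 6-year annuity: €25,200.00 × [1 − (1+0.098)^−6] / 0.098 = 110398.83303
Perpetuity value at year 6: €117,000.00 / 0.098 = 1193877.55102
PV of perpetuity: 1193877.55102 / (1+0.098)^6 = 681311.54051
Total PV = 110398.83303 + 681311.54051 = 791710.37354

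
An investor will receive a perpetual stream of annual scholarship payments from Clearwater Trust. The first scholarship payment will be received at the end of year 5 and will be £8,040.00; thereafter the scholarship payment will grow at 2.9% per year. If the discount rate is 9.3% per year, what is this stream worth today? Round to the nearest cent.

Value at end of year 4: C₁ / (r − g) = £8,040.00 / (0.093 − 0.029) = £125,625.0000
Discount to today: PV = £125,625.0000 / (1 + 0.093)^4 = £125,625.0000 / 1.427186 = £88,022.85

£88022.85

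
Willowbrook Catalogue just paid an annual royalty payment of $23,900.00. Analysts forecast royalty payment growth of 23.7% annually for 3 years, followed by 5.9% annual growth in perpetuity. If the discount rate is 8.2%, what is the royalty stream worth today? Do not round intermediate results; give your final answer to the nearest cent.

D_1 = 29564.30000
D_2 = 36571.03910
D_3 = 45238.37537
Terminal value at year 3: TV = D_3×(1+g_2)/(r−g_2) = 47907.43951/0.023 = 2082932.15275
P_0 = D_1/(1+r)^1 + D_2/(1+r)^2 + D_3/(1+r)^3 + TV/(1+r)^3
    = 27323.75231 + 31237.96821 + 35712.90821 + 1644346.51272 = 1738621.14145

$1738621.14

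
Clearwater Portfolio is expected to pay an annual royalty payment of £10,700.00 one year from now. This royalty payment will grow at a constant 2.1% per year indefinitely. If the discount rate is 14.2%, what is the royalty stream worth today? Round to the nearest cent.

Growing perpetuity: P = D₁ / (r − g) = £10,700.0000 / (0.142 − 0.021) = £88,429.75

£88429.75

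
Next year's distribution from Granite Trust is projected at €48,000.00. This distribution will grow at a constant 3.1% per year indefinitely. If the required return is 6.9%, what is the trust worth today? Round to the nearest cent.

Growing perpetuity: P = D₁ / (r − g) = €48,000.0000 / (0.069 − 0.031) = €1,263,157.89

€1263157.89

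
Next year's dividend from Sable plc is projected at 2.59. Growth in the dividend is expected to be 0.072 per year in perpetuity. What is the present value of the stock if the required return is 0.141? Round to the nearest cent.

Growing perpetuity: P = D₁ / (r − g) = 2.5900 / (0.141 − 0.072) = 37.54

37.54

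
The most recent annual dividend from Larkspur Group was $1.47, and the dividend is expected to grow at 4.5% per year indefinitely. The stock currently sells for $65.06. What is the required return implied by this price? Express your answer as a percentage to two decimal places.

6.86%

D₁ = $1.47 × 1.045 = $1.5362
P = D₁/(r − g) ⇒ r = D₁/P + g = $1.5362/$65.06 + 0.045 = 0.023611 + 0.045 = 0.068611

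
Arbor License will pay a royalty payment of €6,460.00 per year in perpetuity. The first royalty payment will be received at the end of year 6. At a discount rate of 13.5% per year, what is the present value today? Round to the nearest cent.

€25405.01

Value at end of year 5: C / r = €6,460.00 / 0.135 = €47,851.8519
Discount to today: PV = €47,851.8519 / (1 + 0.135)^5 = €47,851.8519 / 1.883559 = €25,405.01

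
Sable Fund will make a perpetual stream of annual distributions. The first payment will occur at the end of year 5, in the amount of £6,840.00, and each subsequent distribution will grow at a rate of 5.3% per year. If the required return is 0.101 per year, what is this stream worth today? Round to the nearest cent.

Value at end of year 4: C₁ / (r − g) = £6,840.00 / (0.101 − 0.053) = £142,500.0000
Discount to today: PV = £142,500.0000 / (1 + 0.101)^4 = £142,500.0000 / 1.469431 = £96,976.30

£96976.30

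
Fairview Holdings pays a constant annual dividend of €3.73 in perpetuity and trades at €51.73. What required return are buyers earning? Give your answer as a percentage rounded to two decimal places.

7.21%

P = C/r ⇒ r = C/P = €3.73/€51.73 = 0.072105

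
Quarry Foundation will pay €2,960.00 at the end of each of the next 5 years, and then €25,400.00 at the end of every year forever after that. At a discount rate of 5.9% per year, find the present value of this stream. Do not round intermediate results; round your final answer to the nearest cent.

PV of 5-year annuity: €2,960.00 × [1 − (1+0.059)^−5] / 0.059 = 12502.58981
Perpetuity value at year 5: €25,400.00 / 0.059 = 430508.47458
PV of perpetuity: 430508.47458 / (1+0.059)^5 = 323222.73771
Total PV = 12502.58981 + 323222.73771 = 335725.32752

€335725.33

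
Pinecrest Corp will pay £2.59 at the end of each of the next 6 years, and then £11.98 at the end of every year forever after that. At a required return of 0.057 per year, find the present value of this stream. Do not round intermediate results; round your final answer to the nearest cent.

PV of 6-year annuity: £2.59 × [1 − (1+0.057)^−6] / 0.057 = 12.85680
Perpetuity value at year 6: £11.98 / 0.057 = 210.17544
PV of perpetuity: 210.17544 / (1+0.057)^6 = 150.70652
Total PV = 12.85680 + 150.70652 = 163.56332

£163.56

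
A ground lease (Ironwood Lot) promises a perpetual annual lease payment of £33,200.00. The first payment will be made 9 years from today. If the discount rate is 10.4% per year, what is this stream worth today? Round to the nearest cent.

£144661.23

Value at end of year 8: C / r = £33,200.00 / 0.104 = £319,230.7692
Discount to today: PV = £319,230.7692 / (1 + 0.104)^8 = £319,230.7692 / 2.206747 = £144,661.23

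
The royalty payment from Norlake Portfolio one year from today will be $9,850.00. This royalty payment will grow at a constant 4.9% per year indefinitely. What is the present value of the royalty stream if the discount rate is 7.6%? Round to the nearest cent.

Growing perpetuity: P = D₁ / (r − g) = $9,850.0000 / (0.076 − 0.049) = $364,814.81

$364814.81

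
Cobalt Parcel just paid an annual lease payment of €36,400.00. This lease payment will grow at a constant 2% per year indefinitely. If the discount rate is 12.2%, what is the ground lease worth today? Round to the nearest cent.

€364000.00

D₁ = D₀ × (1 + g) = €36,400.00 × 1.02 = €37,128.0000
Growing perpetuity: P = D₁ / (r − g) = €37,128.0000 / (0.122 − 0.02) = €364,000.00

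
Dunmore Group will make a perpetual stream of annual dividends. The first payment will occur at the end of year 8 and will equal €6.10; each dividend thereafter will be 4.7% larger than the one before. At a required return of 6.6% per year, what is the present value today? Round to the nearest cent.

Value at end of year 7: C₁ / (r − g) = €6.10 / (0.066 − 0.047) = €321.0526
Discount to today: PV = €321.0526 / (1 + 0.066)^7 = €321.0526 / 1.564229 = €205.25

€205.25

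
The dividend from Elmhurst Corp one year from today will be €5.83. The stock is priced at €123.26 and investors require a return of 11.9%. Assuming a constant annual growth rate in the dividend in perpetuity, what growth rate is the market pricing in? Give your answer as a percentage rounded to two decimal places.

7.17%

P = D₁/(r−g) ⇒ g = r − D₁/P = 0.119 − €5.83/€123.26 = 0.071702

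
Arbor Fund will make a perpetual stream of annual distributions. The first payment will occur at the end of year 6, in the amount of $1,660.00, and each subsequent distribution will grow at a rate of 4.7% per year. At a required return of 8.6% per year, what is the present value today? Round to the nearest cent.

$28176.97

Value at end of year 5: C₁ / (r − g) = $1,660.00 / (0.086 − 0.047) = $42,564.1026
Discount to today: PV = $42,564.1026 / (1 + 0.086)^5 = $42,564.1026 / 1.510599 = $28,176.97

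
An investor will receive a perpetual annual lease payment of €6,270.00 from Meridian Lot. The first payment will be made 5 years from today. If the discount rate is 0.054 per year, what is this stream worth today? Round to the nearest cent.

Value at end of year 4: C / r = €6,270.00 / 0.054 = €116,111.1111
Discount to today: PV = €116,111.1111 / (1 + 0.054)^4 = €116,111.1111 / 1.234134 = €94,083.04

€94083.04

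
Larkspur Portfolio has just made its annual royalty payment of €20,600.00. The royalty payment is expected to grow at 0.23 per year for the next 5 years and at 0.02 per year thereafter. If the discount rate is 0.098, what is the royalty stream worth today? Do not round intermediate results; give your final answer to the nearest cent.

€621876.36

D_1 = 25338.00000
D_2 = 31165.74000
D_3 = 38333.86020
D_4 = 47150.64805
D_5 = 57995.29710
Terminal value at year 5: TV = D_5×(1+g_2)/(r−g_2) = 59155.20304/0.078 = 758400.03896
P_0 = D_1/(1+r)^1 + D_2/(1+r)^2 + D_3/(1+r)^3 + D_4/(1+r)^4 + D_5/(1+r)^5 + TV/(1+r)^5
    = 23076.50273 + 25850.72710 + 28958.46479 + 32439.81028 + 36339.67819 + 475211.17628 = 621876.35937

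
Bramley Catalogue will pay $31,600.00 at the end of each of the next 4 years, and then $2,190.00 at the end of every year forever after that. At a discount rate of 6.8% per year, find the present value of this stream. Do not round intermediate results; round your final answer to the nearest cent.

PV of 4-year annuity: $31,600.00 × [1 − (1+0.068)^−4] / 0.068 = 107520.92614
Perpetuity value at year 4: $2,190.00 / 0.068 = 32205.88235
PV of perpetuity: 32205.88235 / (1+0.068)^4 = 24754.27386
Total PV = 107520.92614 + 24754.27386 = 132275.20001

$132275.20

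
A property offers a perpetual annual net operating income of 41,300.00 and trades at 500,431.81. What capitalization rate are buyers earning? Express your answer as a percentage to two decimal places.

P = C/r ⇒ r = C/P = 41,300.00/500,431.81 = 0.082529

8.25%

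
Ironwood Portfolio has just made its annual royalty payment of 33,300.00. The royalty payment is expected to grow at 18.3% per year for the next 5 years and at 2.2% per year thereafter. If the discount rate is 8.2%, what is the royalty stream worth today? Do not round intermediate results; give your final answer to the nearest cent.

1105550.05

D_1 = 39393.90000
D_2 = 46602.98370
D_3 = 55131.32972
D_4 = 65220.36306
D_5 = 77155.68949
Terminal value at year 5: TV = D_5×(1+g_2)/(r−g_2) = 78853.11466/0.06 = 1314218.57772
P_0 = D_1/(1+r)^1 + D_2/(1+r)^2 + D_3/(1+r)^3 + D_4/(1+r)^4 + D_5/(1+r)^5 + TV/(1+r)^5
    = 36408.41035 + 39806.97731 + 43522.78572 + 47585.44872 + 52027.34365 + 886199.08688 = 1105550.05263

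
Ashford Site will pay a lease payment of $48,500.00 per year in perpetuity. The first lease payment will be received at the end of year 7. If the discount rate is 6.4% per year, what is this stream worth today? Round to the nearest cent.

$522290.34

Value at end of year 6: C / r = $48,500.00 / 0.064 = $757,812.5000
Discount to today: PV = $757,812.5000 / (1 + 0.064)^6 = $757,812.5000 / 1.450941 = $522,290.34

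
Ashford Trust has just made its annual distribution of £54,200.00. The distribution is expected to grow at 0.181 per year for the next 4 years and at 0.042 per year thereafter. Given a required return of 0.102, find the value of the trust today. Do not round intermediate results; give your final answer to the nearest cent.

D_1 = 64010.20000
D_2 = 75596.04620
D_3 = 89278.93056
D_4 = 105438.41699
Terminal value at year 4: TV = D_4×(1+g_2)/(r−g_2) = 109866.83051/0.06 = 1831113.84180
P_0 = D_1/(1+r)^1 + D_2/(1+r)^2 + D_3/(1+r)^3 + D_4/(1+r)^4 + TV/(1+r)^4
    = 58085.48094 + 62249.50362 + 66712.03610 + 71494.47789 + 1241620.76599 = 1500162.26455

£1500162.26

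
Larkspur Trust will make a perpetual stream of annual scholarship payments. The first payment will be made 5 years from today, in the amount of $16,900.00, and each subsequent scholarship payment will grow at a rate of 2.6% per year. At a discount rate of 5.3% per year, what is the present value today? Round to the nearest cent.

Value at end of year 4: C₁ / (r − g) = $16,900.00 / (0.053 − 0.026) = $625,925.9259
Discount to today: PV = $625,925.9259 / (1 + 0.053)^4 = $625,925.9259 / 1.229457 = $509,107.45

$509107.45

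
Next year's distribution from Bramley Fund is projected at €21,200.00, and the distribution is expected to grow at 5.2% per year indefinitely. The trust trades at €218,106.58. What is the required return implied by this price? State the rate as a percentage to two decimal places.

P = D₁/(r − g) ⇒ r = D₁/P + g = €21,200.0000/€218,106.58 + 0.052 = 0.097200 + 0.052 = 0.149200

14.92%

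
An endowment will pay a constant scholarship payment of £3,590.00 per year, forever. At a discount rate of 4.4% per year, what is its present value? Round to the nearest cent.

£81590.91

Level perpetuity: PV = C / r = £3,590.00 / 0.044 = £81,590.91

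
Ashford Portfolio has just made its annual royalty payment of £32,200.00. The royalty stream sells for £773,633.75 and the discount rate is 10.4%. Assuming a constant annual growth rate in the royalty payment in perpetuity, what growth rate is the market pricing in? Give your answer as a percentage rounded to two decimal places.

P = D₀(1+g)/(r−g) ⇒ P(r−g) = D₀(1+g) ⇒ g(P+D₀) = P·r − D₀
g = (P·r − D₀)/(P + D₀) = (£773,633.75×0.104 − £32,200.00) / (£773,633.75 + £32,200.00) = 0.059886

5.99%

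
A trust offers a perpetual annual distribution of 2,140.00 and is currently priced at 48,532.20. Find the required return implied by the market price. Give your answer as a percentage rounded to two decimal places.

P = C/r ⇒ r = C/P = 2,140.00/48,532.20 = 0.044094

4.41%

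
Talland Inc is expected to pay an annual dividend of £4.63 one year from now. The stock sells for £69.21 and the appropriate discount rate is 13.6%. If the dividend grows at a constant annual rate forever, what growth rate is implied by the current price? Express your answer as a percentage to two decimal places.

P = D₁/(r−g) ⇒ g = r − D₁/P = 0.136 − £4.63/£69.21 = 0.069102

6.91%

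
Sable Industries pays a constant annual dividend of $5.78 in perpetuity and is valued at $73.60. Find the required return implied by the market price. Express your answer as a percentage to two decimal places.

P = C/r ⇒ r = C/P = $5.78/$73.60 = 0.078533

7.85%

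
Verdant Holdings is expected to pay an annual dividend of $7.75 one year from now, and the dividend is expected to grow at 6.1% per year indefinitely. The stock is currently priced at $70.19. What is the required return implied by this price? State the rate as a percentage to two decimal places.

P = D₁/(r − g) ⇒ r = D₁/P + g = $7.7500/$70.19 + 0.061 = 0.110415 + 0.061 = 0.171415

17.14%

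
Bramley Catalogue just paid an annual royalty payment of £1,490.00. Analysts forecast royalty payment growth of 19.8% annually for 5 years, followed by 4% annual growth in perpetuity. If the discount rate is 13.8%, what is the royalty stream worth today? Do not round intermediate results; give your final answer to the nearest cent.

D_1 = 1785.02000
D_2 = 2138.45396
D_3 = 2561.86784
D_4 = 3069.11768
D_5 = 3676.80298
Terminal value at year 5: TV = D_5×(1+g_2)/(r−g_2) = 3823.87510/0.098 = 39019.13364
P_0 = D_1/(1+r)^1 + D_2/(1+r)^2 + D_3/(1+r)^3 + D_4/(1+r)^4 + D_5/(1+r)^5 + TV/(1+r)^5
    = 1568.55888 + 1651.25969 + 1738.32084 + 1829.97220 + 1926.45580 + 20444.02070 = 29158.58810

£29158.59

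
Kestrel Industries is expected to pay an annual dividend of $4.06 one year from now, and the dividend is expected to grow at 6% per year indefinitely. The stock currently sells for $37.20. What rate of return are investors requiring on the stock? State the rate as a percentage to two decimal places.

16.91%

P = D₁/(r − g) ⇒ r = D₁/P + g = $4.0600/$37.20 + 0.06 = 0.109140 + 0.06 = 0.169140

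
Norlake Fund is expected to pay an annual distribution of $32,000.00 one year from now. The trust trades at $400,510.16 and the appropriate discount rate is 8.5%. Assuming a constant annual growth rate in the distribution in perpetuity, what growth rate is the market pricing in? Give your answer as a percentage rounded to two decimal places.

0.51%

P = D₁/(r−g) ⇒ g = r − D₁/P = 0.085 − $32,000.00/$400,510.16 = 0.005102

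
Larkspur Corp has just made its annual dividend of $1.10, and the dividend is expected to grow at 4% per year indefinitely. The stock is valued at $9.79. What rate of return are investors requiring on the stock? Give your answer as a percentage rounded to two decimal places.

15.69%

D₁ = $1.10 × 1.04 = $1.1440
P = D₁/(r − g) ⇒ r = D₁/P + g = $1.1440/$9.79 + 0.04 = 0.116854 + 0.04 = 0.156854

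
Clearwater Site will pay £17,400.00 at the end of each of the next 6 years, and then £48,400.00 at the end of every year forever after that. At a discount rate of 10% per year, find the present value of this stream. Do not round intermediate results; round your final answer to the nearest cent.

PV of 6-year annuity: £17,400.00 × [1 − (1+0.1)^−6] / 0.1 = 75781.53617
Perpetuity value at year 6: £48,400.00 / 0.1 = 484000.00000
PV of perpetuity: 484000.00000 / (1+0.1)^6 = 273205.38215
Total PV = 75781.53617 + 273205.38215 = 348986.91832

£348986.92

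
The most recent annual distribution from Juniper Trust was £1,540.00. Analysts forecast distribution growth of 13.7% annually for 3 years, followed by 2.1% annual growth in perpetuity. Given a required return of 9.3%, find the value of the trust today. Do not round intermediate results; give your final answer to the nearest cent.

£29585.05

D_1 = 1750.98000
D_2 = 1990.86426
D_3 = 2263.61266
Terminal value at year 3: TV = D_3×(1+g_2)/(r−g_2) = 2311.14853/0.072 = 32099.28513
P_0 = D_1/(1+r)^1 + D_2/(1+r)^2 + D_3/(1+r)^3 + TV/(1+r)^3
    = 1601.99451 + 1666.48468 + 1733.57098 + 24582.99964 = 29585.04981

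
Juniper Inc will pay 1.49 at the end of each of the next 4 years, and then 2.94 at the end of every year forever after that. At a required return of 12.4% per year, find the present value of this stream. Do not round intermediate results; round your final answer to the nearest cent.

19.34

PV of 4-year annuity: 1.49 × [1 − (1+0.124)^−4] / 0.124 = 4.48779
Perpetuity value at year 4: 2.94 / 0.124 = 23.70968
PV of perpetuity: 23.70968 / (1+0.124)^4 = 14.85458
Total PV = 4.48779 + 14.85458 = 19.34237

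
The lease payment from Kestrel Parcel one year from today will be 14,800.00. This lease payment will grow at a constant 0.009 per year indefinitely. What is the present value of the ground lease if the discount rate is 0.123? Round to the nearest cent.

129824.56

Growing perpetuity: P = D₁ / (r − g) = 14,800.0000 / (0.123 − 0.009) = 129,824.56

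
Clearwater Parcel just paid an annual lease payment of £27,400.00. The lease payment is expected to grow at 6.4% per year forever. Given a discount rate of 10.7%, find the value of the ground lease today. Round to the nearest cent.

£677990.70

D₁ = D₀ × (1 + g) = £27,400.00 × 1.064 = £29,153.6000
Growing perpetuity: P = D₁ / (r − g) = £29,153.6000 / (0.107 − 0.064) = £677,990.70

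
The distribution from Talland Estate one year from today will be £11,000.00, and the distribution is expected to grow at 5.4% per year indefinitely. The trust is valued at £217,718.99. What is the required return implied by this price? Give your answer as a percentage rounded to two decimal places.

P = D₁/(r − g) ⇒ r = D₁/P + g = £11,000.0000/£217,718.99 + 0.054 = 0.050524 + 0.054 = 0.104524

10.45%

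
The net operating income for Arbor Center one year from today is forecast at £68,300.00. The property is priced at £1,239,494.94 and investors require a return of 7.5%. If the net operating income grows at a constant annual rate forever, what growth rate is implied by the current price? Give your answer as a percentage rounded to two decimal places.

1.99%

P = D₁/(r−g) ⇒ g = r − D₁/P = 0.075 − £68,300.00/£1,239,494.94 = 0.019897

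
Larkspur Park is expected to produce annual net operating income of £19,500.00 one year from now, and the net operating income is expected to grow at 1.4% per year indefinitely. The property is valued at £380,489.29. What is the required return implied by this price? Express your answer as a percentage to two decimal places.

P = D₁/(r − g) ⇒ r = D₁/P + g = £19,500.0000/£380,489.29 + 0.014 = 0.051250 + 0.014 = 0.065250

6.52%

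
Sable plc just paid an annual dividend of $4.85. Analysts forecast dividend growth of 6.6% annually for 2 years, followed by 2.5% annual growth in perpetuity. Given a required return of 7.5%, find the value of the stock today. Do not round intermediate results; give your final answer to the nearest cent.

D_1 = 5.17010
D_2 = 5.51133
Terminal value at year 2: TV = D_2×(1+g_2)/(r−g_2) = 5.64911/0.05 = 112.98220
P_0 = D_1/(1+r)^1 + D_2/(1+r)^2 + TV/(1+r)^2
    = 4.80940 + 4.76913 + 97.76718 = 107.34570

$107.35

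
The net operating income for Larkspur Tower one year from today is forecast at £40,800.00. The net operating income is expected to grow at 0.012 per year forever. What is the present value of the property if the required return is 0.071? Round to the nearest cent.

Growing perpetuity: P = D₁ / (r − g) = £40,800.0000 / (0.071 − 0.012) = £691,525.42

£691525.42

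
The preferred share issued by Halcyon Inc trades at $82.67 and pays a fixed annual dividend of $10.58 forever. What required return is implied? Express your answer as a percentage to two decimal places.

12.80%

P = C/r ⇒ r = C/P = $10.58/$82.67 = 0.127979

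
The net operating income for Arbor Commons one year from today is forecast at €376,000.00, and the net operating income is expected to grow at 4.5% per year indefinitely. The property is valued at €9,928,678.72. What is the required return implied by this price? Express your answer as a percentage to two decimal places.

8.29%

P = D₁/(r − g) ⇒ r = D₁/P + g = €376,000.0000/€9,928,678.72 + 0.045 = 0.037870 + 0.045 = 0.082870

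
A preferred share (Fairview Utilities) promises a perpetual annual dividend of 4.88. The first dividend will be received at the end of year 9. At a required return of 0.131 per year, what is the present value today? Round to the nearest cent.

13.91

Value at end of year 8: C / r = 4.88 / 0.131 = 37.2519
Discount to today: PV = 37.2519 / (1 + 0.131)^8 = 37.2519 / 2.677323 = 13.91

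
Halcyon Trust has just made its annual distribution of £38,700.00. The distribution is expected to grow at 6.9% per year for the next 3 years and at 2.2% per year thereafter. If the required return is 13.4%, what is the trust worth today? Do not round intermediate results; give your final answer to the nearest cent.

D_1 = 41370.30000
D_2 = 44224.85070
D_3 = 47276.36540
Terminal value at year 3: TV = D_3×(1+g_2)/(r−g_2) = 48316.44544/0.112 = 431396.83426
P_0 = D_1/(1+r)^1 + D_2/(1+r)^2 + D_3/(1+r)^3 + TV/(1+r)^3
    = 36481.74603 + 34390.64066 + 32419.39582 + 295826.98690 = 399118.76942

£399118.77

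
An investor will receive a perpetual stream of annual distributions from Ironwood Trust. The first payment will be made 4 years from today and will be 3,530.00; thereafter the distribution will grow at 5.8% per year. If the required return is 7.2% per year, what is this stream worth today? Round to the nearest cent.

Value at end of year 3: C₁ / (r − g) = 3,530.00 / (0.072 − 0.058) = 252,142.8571
Discount to today: PV = 252,142.8571 / (1 + 0.072)^3 = 252,142.8571 / 1.231925 = 204,673.83

204673.83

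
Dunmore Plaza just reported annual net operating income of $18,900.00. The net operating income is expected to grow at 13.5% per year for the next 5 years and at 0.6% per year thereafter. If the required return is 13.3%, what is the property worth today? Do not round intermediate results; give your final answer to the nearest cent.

$246039.48

D_1 = 21451.50000
D_2 = 24347.45250
D_3 = 27634.35859
D_4 = 31364.99700
D_5 = 35599.27159
Terminal value at year 5: TV = D_5×(1+g_2)/(r−g_2) = 35812.86722/0.127 = 281991.08048
P_0 = D_1/(1+r)^1 + D_2/(1+r)^2 + D_3/(1+r)^3 + D_4/(1+r)^4 + D_5/(1+r)^5 + TV/(1+r)^5
    = 18933.36275 + 18966.78440 + 19000.26504 + 19033.80479 + 19067.40374 + 151037.85952 = 246039.48024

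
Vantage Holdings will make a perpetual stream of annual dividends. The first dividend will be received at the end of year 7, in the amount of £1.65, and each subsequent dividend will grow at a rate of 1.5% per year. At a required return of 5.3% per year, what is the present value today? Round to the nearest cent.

Value at end of year 6: C₁ / (r − g) = £1.65 / (0.053 − 0.015) = £43.4211
Discount to today: PV = £43.4211 / (1 + 0.053)^6 = £43.4211 / 1.363233 = £31.85

£31.85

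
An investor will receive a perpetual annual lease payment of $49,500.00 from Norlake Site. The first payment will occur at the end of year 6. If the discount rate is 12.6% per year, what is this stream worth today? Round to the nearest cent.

Value at end of year 5: C / r = $49,500.00 / 0.126 = $392,857.1429
Discount to today: PV = $392,857.1429 / (1 + 0.126)^5 = $392,857.1429 / 1.810056 = $217,041.46

$217041.46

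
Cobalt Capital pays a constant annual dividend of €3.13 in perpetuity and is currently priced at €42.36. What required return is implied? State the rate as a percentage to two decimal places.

7.39%

P = C/r ⇒ r = C/P = €3.13/€42.36 = 0.073890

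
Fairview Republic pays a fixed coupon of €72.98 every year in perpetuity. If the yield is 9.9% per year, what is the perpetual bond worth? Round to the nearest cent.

Level perpetuity: PV = C / r = €72.98 / 0.099 = €737.17

€737.17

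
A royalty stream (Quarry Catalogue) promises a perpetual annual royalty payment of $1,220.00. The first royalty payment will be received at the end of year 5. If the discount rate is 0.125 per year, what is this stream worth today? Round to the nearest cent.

$6093.12

Value at end of year 4: C / r = $1,220.00 / 0.125 = $9,760.0000
Discount to today: PV = $9,760.0000 / (1 + 0.125)^4 = $9,760.0000 / 1.601807 = $6,093.12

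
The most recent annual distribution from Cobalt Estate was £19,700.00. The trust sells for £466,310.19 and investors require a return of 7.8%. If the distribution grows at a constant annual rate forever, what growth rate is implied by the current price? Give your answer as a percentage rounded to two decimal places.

P = D₀(1+g)/(r−g) ⇒ P(r−g) = D₀(1+g) ⇒ g(P+D₀) = P·r − D₀
g = (P·r − D₀)/(P + D₀) = (£466,310.19×0.078 − £19,700.00) / (£466,310.19 + £19,700.00) = 0.034304

3.43%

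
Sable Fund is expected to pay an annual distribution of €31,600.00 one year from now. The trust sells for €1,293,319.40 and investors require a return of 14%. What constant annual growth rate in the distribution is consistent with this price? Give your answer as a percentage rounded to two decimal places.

11.56%

P = D₁/(r−g) ⇒ g = r − D₁/P = 0.14 − €31,600.00/€1,293,319.40 = 0.115567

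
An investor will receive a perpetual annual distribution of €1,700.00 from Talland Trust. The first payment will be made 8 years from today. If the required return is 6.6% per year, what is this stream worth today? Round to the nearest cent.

Value at end of year 7: C / r = €1,700.00 / 0.066 = €25,757.5758
Discount to today: PV = €25,757.5758 / (1 + 0.066)^7 = €25,757.5758 / 1.564229 = €16,466.62

€16466.62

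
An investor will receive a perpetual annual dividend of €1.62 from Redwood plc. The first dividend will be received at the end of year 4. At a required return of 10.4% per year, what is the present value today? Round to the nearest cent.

Value at end of year 3: C / r = €1.62 / 0.104 = €15.5769
Discount to today: PV = €15.5769 / (1 + 0.104)^3 = €15.5769 / 1.345573 = €11.58

€11.58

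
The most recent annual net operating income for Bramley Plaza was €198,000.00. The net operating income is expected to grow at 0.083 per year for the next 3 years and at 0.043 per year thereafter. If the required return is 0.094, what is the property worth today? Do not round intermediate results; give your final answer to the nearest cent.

D_1 = 214434.00000
D_2 = 232232.02200
D_3 = 251507.27983
Terminal value at year 3: TV = D_3×(1+g_2)/(r−g_2) = 262322.09286/0.051 = 5143570.44821
P_0 = D_1/(1+r)^1 + D_2/(1+r)^2 + D_3/(1+r)^3 + TV/(1+r)^3
    = 196009.14077 + 194038.29932 + 192087.27437 + 3928373.08169 = 4510507.79614

€4510507.80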